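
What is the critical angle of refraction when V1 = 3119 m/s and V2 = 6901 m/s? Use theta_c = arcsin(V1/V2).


V1/V2 = 3119/6901 = 0.451963
theta_c = arcsin(0.451963) = 26.8697 degrees

26.8697


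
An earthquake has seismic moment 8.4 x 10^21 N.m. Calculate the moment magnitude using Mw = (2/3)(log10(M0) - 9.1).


log10(M0) = log10(8.4 x 10^21) = 21.9243
Mw = 2/3 * (21.9243 - 9.1)
= 2/3 * 12.8243
= 8.55

8.55


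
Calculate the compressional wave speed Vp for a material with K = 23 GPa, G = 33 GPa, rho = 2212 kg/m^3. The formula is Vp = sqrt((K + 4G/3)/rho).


First compute the effective modulus:
K + 4G/3 = 23e9 + 4*33e9/3 = 67000000000.0 Pa
Then divide by density:
67000000000.0 / 2212 = 30289330.9222 Pa/(kg/m^3)
Take the square root:
Vp = sqrt(30289330.9222) = 5503.57 m/s

5503.57


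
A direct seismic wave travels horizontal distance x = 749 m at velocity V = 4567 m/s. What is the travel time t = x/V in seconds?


t = x / V
= 749 / 4567
= 0.164 s

0.164


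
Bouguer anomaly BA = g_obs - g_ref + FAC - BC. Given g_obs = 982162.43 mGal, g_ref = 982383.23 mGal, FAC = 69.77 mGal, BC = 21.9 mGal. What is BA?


BA = g_obs - g_ref + FAC - BC
= 982162.43 - 982383.23 + 69.77 - 21.9
= -172.93 mGal

-172.93


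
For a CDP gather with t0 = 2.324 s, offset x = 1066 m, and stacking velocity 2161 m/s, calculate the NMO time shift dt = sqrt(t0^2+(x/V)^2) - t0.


x/Vnmo = 1066/2161 = 0.49329
(x/Vnmo)^2 = 0.243335
t0^2 = 5.400976
sqrt(5.400976 + 0.243335) = 2.375776
dt = 2.375776 - 2.324 = 0.051776

0.051776


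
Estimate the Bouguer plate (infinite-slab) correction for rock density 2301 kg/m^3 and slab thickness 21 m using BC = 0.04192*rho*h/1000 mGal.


BC = 0.04192 * rho * h / 1000
= 0.04192 * 2301 * 21 / 1000
= 2.0256 mGal

2.0256


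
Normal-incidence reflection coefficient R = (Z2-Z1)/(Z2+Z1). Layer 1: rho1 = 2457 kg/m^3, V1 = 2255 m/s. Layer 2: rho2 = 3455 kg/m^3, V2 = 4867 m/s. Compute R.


Z1 = 2457 * 2255 = 5540535
Z2 = 3455 * 4867 = 16815485
R = (16815485 - 5540535) / (16815485 + 5540535) = 11274950 / 22356020 = 0.5043

0.5043


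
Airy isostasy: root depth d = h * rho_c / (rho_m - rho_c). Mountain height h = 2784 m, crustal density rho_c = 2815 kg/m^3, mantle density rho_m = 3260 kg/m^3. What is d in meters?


rho_m - rho_c = 3260 - 2815 = 445
d = 2784 * 2815 / 445
= 7836960 / 445
= 17611.15 m

17611.15


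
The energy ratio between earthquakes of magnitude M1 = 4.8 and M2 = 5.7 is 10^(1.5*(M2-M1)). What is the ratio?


M2 - M1 = 5.7 - 4.8 = 0.9
1.5 * 0.9 = 1.35
ratio = 10^1.35 = 22.39

22.39


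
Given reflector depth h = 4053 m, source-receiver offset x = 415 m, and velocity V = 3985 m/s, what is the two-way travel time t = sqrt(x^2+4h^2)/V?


x^2 + 4h^2 = 415^2 + 4*4053^2 = 172225 + 65707236 = 65879461
sqrt(65879461) = 8116.6164
t = 8116.6164 / 3985 = 2.0368 s

2.0368


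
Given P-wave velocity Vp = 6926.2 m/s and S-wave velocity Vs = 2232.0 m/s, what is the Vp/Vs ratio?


Vp/Vs = 6926.2 / 2232.0
= 3.1031

3.1031


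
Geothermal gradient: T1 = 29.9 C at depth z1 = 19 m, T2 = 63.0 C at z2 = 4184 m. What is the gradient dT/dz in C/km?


dT = 63.0 - 29.9 = 33.1 C
dz = 4184 - 19 = 4165 m
gradient = dT/dz * 1000 = 33.1/4165 * 1000 = 7.9472 C/km

7.9472


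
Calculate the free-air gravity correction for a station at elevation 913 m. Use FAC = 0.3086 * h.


FAC = 0.3086 * h
= 0.3086 * 913
= 281.7518 mGal

281.7518


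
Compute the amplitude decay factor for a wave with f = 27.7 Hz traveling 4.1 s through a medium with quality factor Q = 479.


pi*f*t/Q = pi*27.7*4.1/479 = 0.744866
A/A0 = exp(-0.744866) = 0.474798

0.474798


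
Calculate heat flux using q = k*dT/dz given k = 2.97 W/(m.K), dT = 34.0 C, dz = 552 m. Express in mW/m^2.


q = k * dT / dz * 1000
= 2.97 * 34.0 / 552 * 1000
= 0.182935 * 1000
= 182.9348 mW/m^2

182.9348


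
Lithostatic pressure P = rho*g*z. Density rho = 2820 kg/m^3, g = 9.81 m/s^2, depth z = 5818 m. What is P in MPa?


P = rho * g * z / 1e6
= 2820 * 9.81 * 5818 / 1e6
= 160950315.6 / 1e6
= 160.9503 MPa

160.9503


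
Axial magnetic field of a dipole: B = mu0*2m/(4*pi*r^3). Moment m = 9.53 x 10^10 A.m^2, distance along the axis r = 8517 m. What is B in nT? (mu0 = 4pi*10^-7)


m = 9.53 x 10^10 = 95300000000 A.m^2
2m = 190600000000 A.m^2
r^3 = 8517^3 = 617817124413
B = (4pi*10^-7) * 190600000000 / (4*pi * 617817124413) * 1e9
= 239515.02391 / 7763718957271.41 * 1e9
= 30.8506 nT

30.8506


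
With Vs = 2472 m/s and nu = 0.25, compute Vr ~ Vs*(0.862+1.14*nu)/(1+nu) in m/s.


Numerator factor = 0.862 + 1.14*0.25 = 1.147
Denominator = 1 + 0.25 = 1.25
Vr = 2472 * 1.147 / 1.25 = 2268.31 m/s

2268.31


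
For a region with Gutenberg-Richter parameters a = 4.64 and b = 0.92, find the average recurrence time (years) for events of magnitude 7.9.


log10(N) = 4.64 - 0.92*7.9 = -2.628
N = 10^-2.628 = 0.002355
T = 1/N = 1/0.002355 = 424.6196 years

424.6196


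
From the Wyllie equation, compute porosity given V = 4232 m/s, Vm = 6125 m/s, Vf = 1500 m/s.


1/V - 1/Vm = 1/4232 - 1/6125 = 7.303e-05
1/Vf - 1/Vm = 1/1500 - 1/6125 = 0.0005034
phi = 7.303e-05 / 0.0005034 = 0.1451

0.1451


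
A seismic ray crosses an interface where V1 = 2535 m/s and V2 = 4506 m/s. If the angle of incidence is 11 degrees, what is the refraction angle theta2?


sin(theta1) = sin(11 deg) = 0.190809
sin(theta2) = V2/V1 * sin(theta1) = 4506/2535 * 0.190809 = 0.339166
theta2 = arcsin(0.339166) = 19.8261 degrees

19.8261


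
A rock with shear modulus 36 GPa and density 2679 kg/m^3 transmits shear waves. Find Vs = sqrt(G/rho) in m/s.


Convert G to Pa: G = 36e9 Pa
Compute G/rho = 36e9 / 2679 = 13437849.944
Vs = sqrt(13437849.944) = 3665.77 m/s

3665.77


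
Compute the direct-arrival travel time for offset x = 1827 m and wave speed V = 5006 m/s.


t = x / V
= 1827 / 5006
= 0.365 s

0.365


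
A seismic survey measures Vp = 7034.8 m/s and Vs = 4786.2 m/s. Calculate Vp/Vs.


Vp/Vs = 7034.8 / 4786.2
= 1.4698

1.4698


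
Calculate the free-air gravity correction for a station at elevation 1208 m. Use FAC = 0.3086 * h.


FAC = 0.3086 * h
= 0.3086 * 1208
= 372.7888 mGal

372.7888


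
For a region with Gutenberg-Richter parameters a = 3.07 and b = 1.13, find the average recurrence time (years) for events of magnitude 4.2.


log10(N) = 3.07 - 1.13*4.2 = -1.676
N = 10^-1.676 = 0.021086
T = 1/N = 1/0.021086 = 47.4242 years

47.4242


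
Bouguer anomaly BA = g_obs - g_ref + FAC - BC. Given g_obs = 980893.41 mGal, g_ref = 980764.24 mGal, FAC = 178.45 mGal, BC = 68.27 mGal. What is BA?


BA = g_obs - g_ref + FAC - BC
= 980893.41 - 980764.24 + 178.45 - 68.27
= 239.35 mGal

239.35


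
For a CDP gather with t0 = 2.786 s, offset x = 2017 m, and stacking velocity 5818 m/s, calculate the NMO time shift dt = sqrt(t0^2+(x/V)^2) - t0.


x/Vnmo = 2017/5818 = 0.346683
(x/Vnmo)^2 = 0.120189
t0^2 = 7.761796
sqrt(7.761796 + 0.120189) = 2.807487
dt = 2.807487 - 2.786 = 0.021487

0.021487


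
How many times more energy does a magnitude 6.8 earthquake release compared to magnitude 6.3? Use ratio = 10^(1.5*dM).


M2 - M1 = 6.8 - 6.3 = 0.5
1.5 * 0.5 = 0.75
ratio = 10^0.75 = 5.62

5.62


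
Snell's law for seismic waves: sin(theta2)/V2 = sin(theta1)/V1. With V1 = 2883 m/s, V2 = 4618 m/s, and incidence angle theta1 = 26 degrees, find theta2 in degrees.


sin(theta1) = sin(26 deg) = 0.438371
sin(theta2) = V2/V1 * sin(theta1) = 4618/2883 * 0.438371 = 0.702185
theta2 = arcsin(0.702185) = 44.6025 degrees

44.6025


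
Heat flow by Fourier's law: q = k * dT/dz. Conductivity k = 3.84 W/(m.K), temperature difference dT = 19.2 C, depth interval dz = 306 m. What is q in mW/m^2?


q = k * dT / dz * 1000
= 3.84 * 19.2 / 306 * 1000
= 0.240941 * 1000
= 240.9412 mW/m^2

240.9412


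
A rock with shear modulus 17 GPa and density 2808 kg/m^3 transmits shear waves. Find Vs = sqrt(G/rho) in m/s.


Convert G to Pa: G = 17e9 Pa
Compute G/rho = 17e9 / 2808 = 6054131.0541
Vs = sqrt(6054131.0541) = 2460.51 m/s

2460.51


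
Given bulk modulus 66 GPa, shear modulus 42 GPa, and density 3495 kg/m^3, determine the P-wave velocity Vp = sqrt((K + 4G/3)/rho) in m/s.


First compute the effective modulus:
K + 4G/3 = 66e9 + 4*42e9/3 = 122000000000.0 Pa
Then divide by density:
122000000000.0 / 3495 = 34907010.0143 Pa/(kg/m^3)
Take the square root:
Vp = sqrt(34907010.0143) = 5908.22 m/s

5908.22


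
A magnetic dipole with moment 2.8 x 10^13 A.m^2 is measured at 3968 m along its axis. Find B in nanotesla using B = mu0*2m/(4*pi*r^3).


m = 2.8 x 10^13 = 28000000000000 A.m^2
2m = 56000000000000 A.m^2
r^3 = 3968^3 = 62476255232
B = (4pi*10^-7) * 56000000000000 / (4*pi * 62476255232) * 1e9
= 70371675.440411 / 785099777842.61 * 1e9
= 89634.0534 nT

89634.0534


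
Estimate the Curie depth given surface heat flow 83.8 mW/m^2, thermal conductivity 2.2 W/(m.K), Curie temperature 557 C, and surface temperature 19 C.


T_Curie - T_surf = 557 - 19 = 538 C
Convert q to W/m^2: 83.8 mW/m^2 = 0.0838 W/m^2
d = 538 * 2.2 / 0.0838 = 14124.11 m

14124.11


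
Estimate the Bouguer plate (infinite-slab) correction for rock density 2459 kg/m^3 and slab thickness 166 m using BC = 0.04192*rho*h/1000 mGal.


BC = 0.04192 * rho * h / 1000
= 0.04192 * 2459 * 166 / 1000
= 17.1115 mGal

17.1115


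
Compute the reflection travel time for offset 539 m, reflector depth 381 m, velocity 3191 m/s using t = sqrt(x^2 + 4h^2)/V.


x^2 + 4h^2 = 539^2 + 4*381^2 = 290521 + 580644 = 871165
sqrt(871165) = 933.3622
t = 933.3622 / 3191 = 0.2925 s

0.2925


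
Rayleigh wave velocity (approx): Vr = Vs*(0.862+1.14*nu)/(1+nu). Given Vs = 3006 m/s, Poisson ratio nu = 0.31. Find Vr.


Numerator factor = 0.862 + 1.14*0.31 = 1.2154
Denominator = 1 + 0.31 = 1.31
Vr = 3006 * 1.2154 / 1.31 = 2788.93 m/s

2788.93


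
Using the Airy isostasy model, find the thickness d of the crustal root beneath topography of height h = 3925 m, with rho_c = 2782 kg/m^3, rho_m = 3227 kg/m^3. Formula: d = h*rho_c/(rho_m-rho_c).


rho_m - rho_c = 3227 - 2782 = 445
d = 3925 * 2782 / 445
= 10919350 / 445
= 24537.87 m

24537.87


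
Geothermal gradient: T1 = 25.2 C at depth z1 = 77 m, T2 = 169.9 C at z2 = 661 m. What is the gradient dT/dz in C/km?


dT = 169.9 - 25.2 = 144.7 C
dz = 661 - 77 = 584 m
gradient = dT/dz * 1000 = 144.7/584 * 1000 = 247.774 C/km

247.774


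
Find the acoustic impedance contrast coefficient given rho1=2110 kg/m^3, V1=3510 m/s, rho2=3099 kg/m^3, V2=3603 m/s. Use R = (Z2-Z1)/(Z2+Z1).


Z1 = 2110 * 3510 = 7406100
Z2 = 3099 * 3603 = 11165697
R = (11165697 - 7406100) / (11165697 + 7406100) = 3759597 / 18571797 = 0.2024

0.2024


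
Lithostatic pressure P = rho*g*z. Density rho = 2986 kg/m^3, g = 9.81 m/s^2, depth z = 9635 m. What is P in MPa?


P = rho * g * z / 1e6
= 2986 * 9.81 * 9635 / 1e6
= 282234779.1 / 1e6
= 282.2348 MPa

282.2348


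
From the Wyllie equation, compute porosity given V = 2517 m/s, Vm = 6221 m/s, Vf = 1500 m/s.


1/V - 1/Vm = 1/2517 - 1/6221 = 0.00023655
1/Vf - 1/Vm = 1/1500 - 1/6221 = 0.00050592
phi = 0.00023655 / 0.00050592 = 0.4676

0.4676


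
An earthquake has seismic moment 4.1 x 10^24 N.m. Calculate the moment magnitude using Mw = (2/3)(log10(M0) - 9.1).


log10(M0) = log10(4.1 x 10^24) = 24.6128
Mw = 2/3 * (24.6128 - 9.1)
= 2/3 * 15.5128
= 10.34

10.34


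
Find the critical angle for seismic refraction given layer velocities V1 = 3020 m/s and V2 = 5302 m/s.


V1/V2 = 3020/5302 = 0.569596
theta_c = arcsin(0.569596) = 34.7221 degrees

34.7221


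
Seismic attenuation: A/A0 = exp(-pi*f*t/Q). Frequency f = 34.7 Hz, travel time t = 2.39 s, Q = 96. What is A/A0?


pi*f*t/Q = pi*34.7*2.39/96 = 2.713976
A/A0 = exp(-2.713976) = 0.066273

0.066273


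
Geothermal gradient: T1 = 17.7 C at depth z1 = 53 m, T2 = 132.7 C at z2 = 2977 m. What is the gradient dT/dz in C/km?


dT = 132.7 - 17.7 = 115.0 C
dz = 2977 - 53 = 2924 m
gradient = dT/dz * 1000 = 115.0/2924 * 1000 = 39.3297 C/km

39.3297


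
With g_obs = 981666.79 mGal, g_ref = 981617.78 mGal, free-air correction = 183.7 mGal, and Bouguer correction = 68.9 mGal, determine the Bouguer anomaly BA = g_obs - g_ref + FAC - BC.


BA = g_obs - g_ref + FAC - BC
= 981666.79 - 981617.78 + 183.7 - 68.9
= 163.81 mGal

163.81


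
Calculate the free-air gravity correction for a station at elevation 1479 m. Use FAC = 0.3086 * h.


FAC = 0.3086 * h
= 0.3086 * 1479
= 456.4194 mGal

456.4194


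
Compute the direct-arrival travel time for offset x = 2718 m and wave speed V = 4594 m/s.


t = x / V
= 2718 / 4594
= 0.5916 s

0.5916


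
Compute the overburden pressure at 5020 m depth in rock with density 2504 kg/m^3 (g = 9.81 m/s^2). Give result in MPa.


P = rho * g * z / 1e6
= 2504 * 9.81 * 5020 / 1e6
= 123312484.8 / 1e6
= 123.3125 MPa

123.3125


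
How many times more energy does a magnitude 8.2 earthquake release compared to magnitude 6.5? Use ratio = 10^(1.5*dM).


M2 - M1 = 8.2 - 6.5 = 1.7
1.5 * 1.7 = 2.55
ratio = 10^2.55 = 354.81

354.81


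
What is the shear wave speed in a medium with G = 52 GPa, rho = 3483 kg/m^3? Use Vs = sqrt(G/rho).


Convert G to Pa: G = 52e9 Pa
Compute G/rho = 52e9 / 3483 = 14929658.3405
Vs = sqrt(14929658.3405) = 3863.89 m/s

3863.89


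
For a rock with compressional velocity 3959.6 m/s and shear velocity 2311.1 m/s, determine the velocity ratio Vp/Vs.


Vp/Vs = 3959.6 / 2311.1
= 1.7133

1.7133


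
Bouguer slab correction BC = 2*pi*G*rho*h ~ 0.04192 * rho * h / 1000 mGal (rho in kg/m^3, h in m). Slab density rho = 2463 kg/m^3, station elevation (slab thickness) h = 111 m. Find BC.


BC = 0.04192 * rho * h / 1000
= 0.04192 * 2463 * 111 / 1000
= 11.4606 mGal

11.4606


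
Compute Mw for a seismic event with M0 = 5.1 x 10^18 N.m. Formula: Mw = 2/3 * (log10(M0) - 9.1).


log10(M0) = log10(5.1 x 10^18) = 18.7076
Mw = 2/3 * (18.7076 - 9.1)
= 2/3 * 9.6076
= 6.41

6.41


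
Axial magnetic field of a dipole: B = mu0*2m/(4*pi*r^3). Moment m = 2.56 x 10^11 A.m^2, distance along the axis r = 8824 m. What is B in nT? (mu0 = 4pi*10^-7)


m = 2.56 x 10^11 = 256000000000 A.m^2
2m = 512000000000 A.m^2
r^3 = 8824^3 = 687062900224
B = (4pi*10^-7) * 512000000000 / (4*pi * 687062900224) * 1e9
= 643398.175455 / 8633887039591.26 * 1e9
= 74.5201 nT

74.5201


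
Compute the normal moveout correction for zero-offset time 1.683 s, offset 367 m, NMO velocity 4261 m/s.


x/Vnmo = 367/4261 = 0.08613
(x/Vnmo)^2 = 0.007418
t0^2 = 2.832489
sqrt(2.832489 + 0.007418) = 1.685202
dt = 1.685202 - 1.683 = 0.002202

0.002202


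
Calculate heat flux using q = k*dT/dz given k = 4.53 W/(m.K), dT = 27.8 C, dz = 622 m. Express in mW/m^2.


q = k * dT / dz * 1000
= 4.53 * 27.8 / 622 * 1000
= 0.202466 * 1000
= 202.4662 mW/m^2

202.4662


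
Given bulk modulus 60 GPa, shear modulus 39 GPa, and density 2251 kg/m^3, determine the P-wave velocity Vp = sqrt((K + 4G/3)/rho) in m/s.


First compute the effective modulus:
K + 4G/3 = 60e9 + 4*39e9/3 = 112000000000.0 Pa
Then divide by density:
112000000000.0 / 2251 = 49755664.1493 Pa/(kg/m^3)
Take the square root:
Vp = sqrt(49755664.1493) = 7053.77 m/s

7053.77


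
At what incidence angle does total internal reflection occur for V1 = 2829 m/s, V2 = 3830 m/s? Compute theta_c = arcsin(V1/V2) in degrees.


V1/V2 = 2829/3830 = 0.738642
theta_c = arcsin(0.738642) = 47.6159 degrees

47.6159


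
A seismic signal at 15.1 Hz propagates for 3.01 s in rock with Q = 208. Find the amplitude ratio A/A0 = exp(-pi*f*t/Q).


pi*f*t/Q = pi*15.1*3.01/208 = 0.686483
A/A0 = exp(-0.686483) = 0.503343

0.503343


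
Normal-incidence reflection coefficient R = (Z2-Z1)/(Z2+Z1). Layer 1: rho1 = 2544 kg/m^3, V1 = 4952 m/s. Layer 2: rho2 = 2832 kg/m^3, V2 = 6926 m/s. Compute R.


Z1 = 2544 * 4952 = 12597888
Z2 = 2832 * 6926 = 19614432
R = (19614432 - 12597888) / (19614432 + 12597888) = 7016544 / 32212320 = 0.2178

0.2178


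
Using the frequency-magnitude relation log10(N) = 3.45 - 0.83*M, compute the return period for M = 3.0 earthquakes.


log10(N) = 3.45 - 0.83*3.0 = 0.96
N = 10^0.96 = 9.120108
T = 1/N = 1/9.120108 = 0.1096 years

0.1096


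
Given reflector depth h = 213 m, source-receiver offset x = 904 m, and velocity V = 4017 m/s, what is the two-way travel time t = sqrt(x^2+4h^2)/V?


x^2 + 4h^2 = 904^2 + 4*213^2 = 817216 + 181476 = 998692
sqrt(998692) = 999.3458
t = 999.3458 / 4017 = 0.2488 s

0.2488


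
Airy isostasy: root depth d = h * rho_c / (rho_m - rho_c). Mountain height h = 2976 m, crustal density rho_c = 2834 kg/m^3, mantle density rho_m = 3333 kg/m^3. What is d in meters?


rho_m - rho_c = 3333 - 2834 = 499
d = 2976 * 2834 / 499
= 8433984 / 499
= 16901.77 m

16901.77


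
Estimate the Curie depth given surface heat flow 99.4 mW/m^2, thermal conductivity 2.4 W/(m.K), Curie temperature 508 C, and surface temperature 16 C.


T_Curie - T_surf = 508 - 16 = 492 C
Convert q to W/m^2: 99.4 mW/m^2 = 0.0994 W/m^2
d = 492 * 2.4 / 0.0994 = 11879.28 m

11879.28


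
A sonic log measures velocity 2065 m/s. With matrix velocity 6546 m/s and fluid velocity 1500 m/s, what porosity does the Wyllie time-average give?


1/V - 1/Vm = 1/2065 - 1/6546 = 0.0003315
1/Vf - 1/Vm = 1/1500 - 1/6546 = 0.0005139
phi = 0.0003315 / 0.0005139 = 0.6451

0.6451


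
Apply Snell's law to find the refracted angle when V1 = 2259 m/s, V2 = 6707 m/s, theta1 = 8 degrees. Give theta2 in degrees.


sin(theta1) = sin(8 deg) = 0.139173
sin(theta2) = V2/V1 * sin(theta1) = 6707/2259 * 0.139173 = 0.413207
theta2 = arcsin(0.413207) = 24.4064 degrees

24.4064


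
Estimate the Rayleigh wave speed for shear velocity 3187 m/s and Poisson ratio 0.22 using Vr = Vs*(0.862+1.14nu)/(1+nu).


Numerator factor = 0.862 + 1.14*0.22 = 1.1128
Denominator = 1 + 0.22 = 1.22
Vr = 3187 * 1.1128 / 1.22 = 2906.96 m/s

2906.96


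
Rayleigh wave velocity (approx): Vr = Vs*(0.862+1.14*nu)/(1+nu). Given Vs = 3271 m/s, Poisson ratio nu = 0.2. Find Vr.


Numerator factor = 0.862 + 1.14*0.2 = 1.09
Denominator = 1 + 0.2 = 1.2
Vr = 3271 * 1.09 / 1.2 = 2971.16 m/s

2971.16


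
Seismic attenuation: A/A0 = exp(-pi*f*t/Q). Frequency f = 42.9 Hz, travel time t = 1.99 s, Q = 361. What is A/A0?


pi*f*t/Q = pi*42.9*1.99/361 = 0.742939
A/A0 = exp(-0.742939) = 0.475714

0.475714


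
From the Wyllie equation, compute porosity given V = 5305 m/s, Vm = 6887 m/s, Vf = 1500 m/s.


1/V - 1/Vm = 1/5305 - 1/6887 = 4.33e-05
1/Vf - 1/Vm = 1/1500 - 1/6887 = 0.00052147
phi = 4.33e-05 / 0.00052147 = 0.083

0.083


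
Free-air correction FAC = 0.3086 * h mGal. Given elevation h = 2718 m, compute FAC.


FAC = 0.3086 * h
= 0.3086 * 2718
= 838.7748 mGal

838.7748


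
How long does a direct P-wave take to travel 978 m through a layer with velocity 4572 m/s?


t = x / V
= 978 / 4572
= 0.2139 s

0.2139


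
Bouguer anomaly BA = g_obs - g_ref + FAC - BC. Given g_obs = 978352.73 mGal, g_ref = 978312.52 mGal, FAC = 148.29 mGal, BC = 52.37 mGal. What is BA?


BA = g_obs - g_ref + FAC - BC
= 978352.73 - 978312.52 + 148.29 - 52.37
= 136.13 mGal

136.13


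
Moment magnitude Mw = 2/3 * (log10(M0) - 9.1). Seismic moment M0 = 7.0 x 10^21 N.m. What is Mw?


log10(M0) = log10(7.0 x 10^21) = 21.8451
Mw = 2/3 * (21.8451 - 9.1)
= 2/3 * 12.7451
= 8.5

8.5


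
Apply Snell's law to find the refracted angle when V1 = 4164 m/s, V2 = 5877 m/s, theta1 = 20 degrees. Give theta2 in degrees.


sin(theta1) = sin(20 deg) = 0.34202
sin(theta2) = V2/V1 * sin(theta1) = 5877/4164 * 0.34202 = 0.482722
theta2 = arcsin(0.482722) = 28.8633 degrees

28.8633


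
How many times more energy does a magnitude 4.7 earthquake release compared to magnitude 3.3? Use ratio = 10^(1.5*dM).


M2 - M1 = 4.7 - 3.3 = 1.4
1.5 * 1.4 = 2.1
ratio = 10^2.1 = 125.89

125.89


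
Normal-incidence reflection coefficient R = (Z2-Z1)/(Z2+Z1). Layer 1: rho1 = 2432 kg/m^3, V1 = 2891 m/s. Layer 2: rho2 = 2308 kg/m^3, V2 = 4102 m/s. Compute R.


Z1 = 2432 * 2891 = 7030912
Z2 = 2308 * 4102 = 9467416
R = (9467416 - 7030912) / (9467416 + 7030912) = 2436504 / 16498328 = 0.1477

0.1477


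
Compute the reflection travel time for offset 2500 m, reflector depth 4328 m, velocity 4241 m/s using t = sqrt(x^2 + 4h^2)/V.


x^2 + 4h^2 = 2500^2 + 4*4328^2 = 6250000 + 74926336 = 81176336
sqrt(81176336) = 9009.7911
t = 9009.7911 / 4241 = 2.1244 s

2.1244


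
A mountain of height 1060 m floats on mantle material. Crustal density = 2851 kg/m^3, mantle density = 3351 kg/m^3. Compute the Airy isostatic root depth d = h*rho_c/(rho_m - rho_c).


rho_m - rho_c = 3351 - 2851 = 500
d = 1060 * 2851 / 500
= 3022060 / 500
= 6044.12 m

6044.12


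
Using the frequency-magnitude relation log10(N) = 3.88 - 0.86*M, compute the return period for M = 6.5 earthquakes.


log10(N) = 3.88 - 0.86*6.5 = -1.71
N = 10^-1.71 = 0.019498
T = 1/N = 1/0.019498 = 51.2861 years

51.2861


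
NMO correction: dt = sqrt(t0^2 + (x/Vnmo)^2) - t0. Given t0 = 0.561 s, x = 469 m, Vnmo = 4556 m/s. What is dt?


x/Vnmo = 469/4556 = 0.102941
(x/Vnmo)^2 = 0.010597
t0^2 = 0.314721
sqrt(0.314721 + 0.010597) = 0.570366
dt = 0.570366 - 0.561 = 0.009366

0.009366


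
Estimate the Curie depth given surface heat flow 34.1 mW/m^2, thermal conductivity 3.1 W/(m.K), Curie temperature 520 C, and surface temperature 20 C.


T_Curie - T_surf = 520 - 20 = 500 C
Convert q to W/m^2: 34.1 mW/m^2 = 0.0341 W/m^2
d = 500 * 3.1 / 0.0341 = 45454.55 m

45454.55


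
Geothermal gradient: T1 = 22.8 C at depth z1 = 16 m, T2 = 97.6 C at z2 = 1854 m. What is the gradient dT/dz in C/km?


dT = 97.6 - 22.8 = 74.8 C
dz = 1854 - 16 = 1838 m
gradient = dT/dz * 1000 = 74.8/1838 * 1000 = 40.6964 C/km

40.6964


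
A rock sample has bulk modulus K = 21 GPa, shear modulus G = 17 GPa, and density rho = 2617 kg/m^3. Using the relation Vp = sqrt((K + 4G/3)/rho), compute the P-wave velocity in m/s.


First compute the effective modulus:
K + 4G/3 = 21e9 + 4*17e9/3 = 43666666666.67 Pa
Then divide by density:
43666666666.67 / 2617 = 16685772.5131 Pa/(kg/m^3)
Take the square root:
Vp = sqrt(16685772.5131) = 4084.82 m/s

4084.82


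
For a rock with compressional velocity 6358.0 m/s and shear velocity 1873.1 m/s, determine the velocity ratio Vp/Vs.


Vp/Vs = 6358.0 / 1873.1
= 3.3944

3.3944


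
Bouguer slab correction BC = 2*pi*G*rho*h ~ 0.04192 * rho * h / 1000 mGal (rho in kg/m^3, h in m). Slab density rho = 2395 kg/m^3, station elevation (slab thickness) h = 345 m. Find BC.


BC = 0.04192 * rho * h / 1000
= 0.04192 * 2395 * 345 / 1000
= 34.6374 mGal

34.6374


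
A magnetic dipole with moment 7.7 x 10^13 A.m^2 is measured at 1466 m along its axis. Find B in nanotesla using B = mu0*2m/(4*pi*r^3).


m = 7.7 x 10^13 = 77000000000000 A.m^2
2m = 154000000000000 A.m^2
r^3 = 1466^3 = 3150662696
B = (4pi*10^-7) * 154000000000000 / (4*pi * 3150662696) * 1e9
= 193522107.461131 / 39592395118.77 * 1e9
= 4887860.5823 nT

4887860.5823


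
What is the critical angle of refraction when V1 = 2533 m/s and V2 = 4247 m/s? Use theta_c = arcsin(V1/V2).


V1/V2 = 2533/4247 = 0.596421
theta_c = arcsin(0.596421) = 36.614 degrees

36.614


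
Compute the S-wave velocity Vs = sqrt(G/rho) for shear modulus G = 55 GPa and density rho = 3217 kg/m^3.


Convert G to Pa: G = 55e9 Pa
Compute G/rho = 55e9 / 3217 = 17096673.9198
Vs = sqrt(17096673.9198) = 4134.81 m/s

4134.81


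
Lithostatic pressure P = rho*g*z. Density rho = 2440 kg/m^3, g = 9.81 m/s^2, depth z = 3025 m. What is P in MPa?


P = rho * g * z / 1e6
= 2440 * 9.81 * 3025 / 1e6
= 72407610.0 / 1e6
= 72.4076 MPa

72.4076


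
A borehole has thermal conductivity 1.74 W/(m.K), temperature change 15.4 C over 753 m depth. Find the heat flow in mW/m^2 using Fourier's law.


q = k * dT / dz * 1000
= 1.74 * 15.4 / 753 * 1000
= 0.035586 * 1000
= 35.5857 mW/m^2

35.5857


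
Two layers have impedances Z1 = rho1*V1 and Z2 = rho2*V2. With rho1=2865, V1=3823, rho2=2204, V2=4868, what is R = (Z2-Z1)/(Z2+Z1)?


Z1 = 2865 * 3823 = 10952895
Z2 = 2204 * 4868 = 10729072
R = (10729072 - 10952895) / (10729072 + 10952895) = -223823 / 21681967 = -0.0103

-0.0103


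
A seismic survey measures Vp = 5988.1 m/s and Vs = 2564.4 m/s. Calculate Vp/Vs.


Vp/Vs = 5988.1 / 2564.4
= 2.3351

2.3351


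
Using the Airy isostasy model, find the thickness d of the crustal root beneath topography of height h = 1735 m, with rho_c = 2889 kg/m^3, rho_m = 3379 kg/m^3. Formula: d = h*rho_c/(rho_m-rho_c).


rho_m - rho_c = 3379 - 2889 = 490
d = 1735 * 2889 / 490
= 5012415 / 490
= 10229.42 m

10229.42


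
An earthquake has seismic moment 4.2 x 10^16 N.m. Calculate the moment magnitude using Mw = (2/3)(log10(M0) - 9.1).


log10(M0) = log10(4.2 x 10^16) = 16.6232
Mw = 2/3 * (16.6232 - 9.1)
= 2/3 * 7.5232
= 5.02

5.02


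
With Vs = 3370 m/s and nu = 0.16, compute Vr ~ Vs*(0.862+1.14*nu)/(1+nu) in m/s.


Numerator factor = 0.862 + 1.14*0.16 = 1.0444
Denominator = 1 + 0.16 = 1.16
Vr = 3370 * 1.0444 / 1.16 = 3034.16 m/s

3034.16


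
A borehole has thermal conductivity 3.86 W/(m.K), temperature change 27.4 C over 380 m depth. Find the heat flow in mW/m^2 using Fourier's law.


q = k * dT / dz * 1000
= 3.86 * 27.4 / 380 * 1000
= 0.278326 * 1000
= 278.3263 mW/m^2

278.3263


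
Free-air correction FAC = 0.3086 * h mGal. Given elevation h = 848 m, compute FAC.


FAC = 0.3086 * h
= 0.3086 * 848
= 261.6928 mGal

261.6928


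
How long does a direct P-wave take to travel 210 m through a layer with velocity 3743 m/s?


t = x / V
= 210 / 3743
= 0.0561 s

0.0561


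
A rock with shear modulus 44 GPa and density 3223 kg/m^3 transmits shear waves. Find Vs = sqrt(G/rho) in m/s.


Convert G to Pa: G = 44e9 Pa
Compute G/rho = 44e9 / 3223 = 13651877.1331
Vs = sqrt(13651877.1331) = 3694.84 m/s

3694.84


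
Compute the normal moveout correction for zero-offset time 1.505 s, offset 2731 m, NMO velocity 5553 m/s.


x/Vnmo = 2731/5553 = 0.491806
(x/Vnmo)^2 = 0.241873
t0^2 = 2.265025
sqrt(2.265025 + 0.241873) = 1.583319
dt = 1.583319 - 1.505 = 0.078319

0.078319


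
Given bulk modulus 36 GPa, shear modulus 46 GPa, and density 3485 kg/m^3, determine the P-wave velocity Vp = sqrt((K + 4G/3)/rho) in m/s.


First compute the effective modulus:
K + 4G/3 = 36e9 + 4*46e9/3 = 97333333333.33 Pa
Then divide by density:
97333333333.33 / 3485 = 27929220.4687 Pa/(kg/m^3)
Take the square root:
Vp = sqrt(27929220.4687) = 5284.81 m/s

5284.81


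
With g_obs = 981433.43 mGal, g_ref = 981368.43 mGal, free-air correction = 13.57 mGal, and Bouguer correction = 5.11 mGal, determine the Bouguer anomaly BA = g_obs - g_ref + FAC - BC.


BA = g_obs - g_ref + FAC - BC
= 981433.43 - 981368.43 + 13.57 - 5.11
= 73.46 mGal

73.46


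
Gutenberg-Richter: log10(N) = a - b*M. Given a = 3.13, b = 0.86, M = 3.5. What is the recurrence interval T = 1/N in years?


log10(N) = 3.13 - 0.86*3.5 = 0.12
N = 10^0.12 = 1.318257
T = 1/N = 1/1.318257 = 0.7586 years

0.7586


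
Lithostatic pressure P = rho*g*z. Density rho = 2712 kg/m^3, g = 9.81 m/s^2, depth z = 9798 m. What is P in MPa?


P = rho * g * z / 1e6
= 2712 * 9.81 * 9798 / 1e6
= 260673046.56 / 1e6
= 260.673 MPa

260.673


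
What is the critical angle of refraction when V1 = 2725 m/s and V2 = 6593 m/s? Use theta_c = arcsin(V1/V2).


V1/V2 = 2725/6593 = 0.413317
theta_c = arcsin(0.413317) = 24.4134 degrees

24.4134


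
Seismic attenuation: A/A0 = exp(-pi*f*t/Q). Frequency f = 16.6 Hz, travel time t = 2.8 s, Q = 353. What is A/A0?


pi*f*t/Q = pi*16.6*2.8/353 = 0.413658
A/A0 = exp(-0.413658) = 0.661227

0.661227


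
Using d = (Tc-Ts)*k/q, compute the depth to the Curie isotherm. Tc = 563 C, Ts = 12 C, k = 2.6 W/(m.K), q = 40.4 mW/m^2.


T_Curie - T_surf = 563 - 12 = 551 C
Convert q to W/m^2: 40.4 mW/m^2 = 0.0404 W/m^2
d = 551 * 2.6 / 0.0404 = 35460.4 m

35460.4


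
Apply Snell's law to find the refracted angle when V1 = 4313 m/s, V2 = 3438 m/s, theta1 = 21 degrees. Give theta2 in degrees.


sin(theta1) = sin(21 deg) = 0.358368
sin(theta2) = V2/V1 * sin(theta1) = 3438/4313 * 0.358368 = 0.285664
theta2 = arcsin(0.285664) = 16.5985 degrees

16.5985


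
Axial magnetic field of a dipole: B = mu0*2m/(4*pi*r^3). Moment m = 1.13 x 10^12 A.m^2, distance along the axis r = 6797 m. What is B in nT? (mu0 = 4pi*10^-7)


m = 1.13 x 10^12 = 1130000000000 A.m^2
2m = 2260000000000 A.m^2
r^3 = 6797^3 = 314016023573
B = (4pi*10^-7) * 2260000000000 / (4*pi * 314016023573) * 1e9
= 2839999.758845 / 3946041731065.66 * 1e9
= 719.7085 nT

719.7085


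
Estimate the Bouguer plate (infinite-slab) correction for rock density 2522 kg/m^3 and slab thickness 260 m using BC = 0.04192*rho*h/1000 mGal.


BC = 0.04192 * rho * h / 1000
= 0.04192 * 2522 * 260 / 1000
= 27.4878 mGal

27.4878


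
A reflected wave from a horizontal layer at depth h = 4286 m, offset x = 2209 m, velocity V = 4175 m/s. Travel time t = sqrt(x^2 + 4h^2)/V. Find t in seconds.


x^2 + 4h^2 = 2209^2 + 4*4286^2 = 4879681 + 73479184 = 78358865
sqrt(78358865) = 8852.0543
t = 8852.0543 / 4175 = 2.1203 s

2.1203


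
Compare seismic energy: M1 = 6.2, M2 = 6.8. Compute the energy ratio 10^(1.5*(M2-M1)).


M2 - M1 = 6.8 - 6.2 = 0.6
1.5 * 0.6 = 0.9
ratio = 10^0.9 = 7.94

7.94


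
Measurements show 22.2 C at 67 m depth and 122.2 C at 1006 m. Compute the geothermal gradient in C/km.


dT = 122.2 - 22.2 = 100.0 C
dz = 1006 - 67 = 939 m
gradient = dT/dz * 1000 = 100.0/939 * 1000 = 106.4963 C/km

106.4963


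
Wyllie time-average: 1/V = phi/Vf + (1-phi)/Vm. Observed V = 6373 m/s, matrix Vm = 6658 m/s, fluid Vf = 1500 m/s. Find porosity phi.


1/V - 1/Vm = 1/6373 - 1/6658 = 6.72e-06
1/Vf - 1/Vm = 1/1500 - 1/6658 = 0.00051647
phi = 6.72e-06 / 0.00051647 = 0.013

0.013


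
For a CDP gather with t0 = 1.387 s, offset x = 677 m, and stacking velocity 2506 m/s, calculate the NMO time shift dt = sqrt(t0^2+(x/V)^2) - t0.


x/Vnmo = 677/2506 = 0.270152
(x/Vnmo)^2 = 0.072982
t0^2 = 1.923769
sqrt(1.923769 + 0.072982) = 1.413064
dt = 1.413064 - 1.387 = 0.026064

0.026064


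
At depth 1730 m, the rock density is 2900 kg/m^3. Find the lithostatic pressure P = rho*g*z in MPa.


P = rho * g * z / 1e6
= 2900 * 9.81 * 1730 / 1e6
= 49216770.0 / 1e6
= 49.2168 MPa

49.2168


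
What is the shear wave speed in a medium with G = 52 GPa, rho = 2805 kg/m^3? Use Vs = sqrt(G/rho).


Convert G to Pa: G = 52e9 Pa
Compute G/rho = 52e9 / 2805 = 18538324.4207
Vs = sqrt(18538324.4207) = 4305.62 m/s

4305.62


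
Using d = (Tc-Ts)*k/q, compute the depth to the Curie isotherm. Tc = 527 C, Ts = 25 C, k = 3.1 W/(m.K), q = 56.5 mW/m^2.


T_Curie - T_surf = 527 - 25 = 502 C
Convert q to W/m^2: 56.5 mW/m^2 = 0.0565 W/m^2
d = 502 * 3.1 / 0.0565 = 27543.36 m

27543.36


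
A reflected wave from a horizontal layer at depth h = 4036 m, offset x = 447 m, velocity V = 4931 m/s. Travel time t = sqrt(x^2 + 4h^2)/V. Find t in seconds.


x^2 + 4h^2 = 447^2 + 4*4036^2 = 199809 + 65157184 = 65356993
sqrt(65356993) = 8084.3672
t = 8084.3672 / 4931 = 1.6395 s

1.6395


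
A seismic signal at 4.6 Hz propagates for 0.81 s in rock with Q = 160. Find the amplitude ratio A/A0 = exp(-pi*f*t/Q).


pi*f*t/Q = pi*4.6*0.81/160 = 0.07316
A/A0 = exp(-0.07316) = 0.929452

0.929452


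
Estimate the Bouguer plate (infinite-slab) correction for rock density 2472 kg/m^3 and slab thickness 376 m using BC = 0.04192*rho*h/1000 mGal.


BC = 0.04192 * rho * h / 1000
= 0.04192 * 2472 * 376 / 1000
= 38.9635 mGal

38.9635


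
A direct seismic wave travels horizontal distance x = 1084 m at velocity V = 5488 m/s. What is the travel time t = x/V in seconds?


t = x / V
= 1084 / 5488
= 0.1975 s

0.1975


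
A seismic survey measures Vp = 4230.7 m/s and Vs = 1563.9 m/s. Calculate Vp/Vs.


Vp/Vs = 4230.7 / 1563.9
= 2.7052

2.7052


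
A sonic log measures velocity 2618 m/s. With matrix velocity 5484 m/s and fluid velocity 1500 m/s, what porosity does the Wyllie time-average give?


1/V - 1/Vm = 1/2618 - 1/5484 = 0.00019962
1/Vf - 1/Vm = 1/1500 - 1/5484 = 0.00048432
phi = 0.00019962 / 0.00048432 = 0.4122

0.4122


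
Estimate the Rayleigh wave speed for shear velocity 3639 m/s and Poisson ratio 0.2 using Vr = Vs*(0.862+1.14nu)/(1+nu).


Numerator factor = 0.862 + 1.14*0.2 = 1.09
Denominator = 1 + 0.2 = 1.2
Vr = 3639 * 1.09 / 1.2 = 3305.42 m/s

3305.42


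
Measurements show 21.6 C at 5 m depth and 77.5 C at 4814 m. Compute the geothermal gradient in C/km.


dT = 77.5 - 21.6 = 55.9 C
dz = 4814 - 5 = 4809 m
gradient = dT/dz * 1000 = 55.9/4809 * 1000 = 11.624 C/km

11.624


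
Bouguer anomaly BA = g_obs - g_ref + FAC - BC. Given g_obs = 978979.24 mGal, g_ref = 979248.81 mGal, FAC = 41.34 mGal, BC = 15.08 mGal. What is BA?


BA = g_obs - g_ref + FAC - BC
= 978979.24 - 979248.81 + 41.34 - 15.08
= -243.31 mGal

-243.31


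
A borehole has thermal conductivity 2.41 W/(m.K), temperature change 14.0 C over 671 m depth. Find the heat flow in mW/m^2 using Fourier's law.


q = k * dT / dz * 1000
= 2.41 * 14.0 / 671 * 1000
= 0.050283 * 1000
= 50.2832 mW/m^2

50.2832


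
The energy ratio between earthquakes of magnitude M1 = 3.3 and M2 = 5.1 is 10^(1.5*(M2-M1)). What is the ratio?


M2 - M1 = 5.1 - 3.3 = 1.8
1.5 * 1.8 = 2.7
ratio = 10^2.7 = 501.19

501.19


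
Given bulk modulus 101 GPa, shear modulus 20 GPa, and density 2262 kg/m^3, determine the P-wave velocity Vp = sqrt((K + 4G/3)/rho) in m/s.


First compute the effective modulus:
K + 4G/3 = 101e9 + 4*20e9/3 = 127666666666.67 Pa
Then divide by density:
127666666666.67 / 2262 = 56439728.8535 Pa/(kg/m^3)
Take the square root:
Vp = sqrt(56439728.8535) = 7512.64 m/s

7512.64


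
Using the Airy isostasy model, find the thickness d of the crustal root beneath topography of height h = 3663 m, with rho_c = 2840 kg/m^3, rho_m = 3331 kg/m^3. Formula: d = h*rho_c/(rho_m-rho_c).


rho_m - rho_c = 3331 - 2840 = 491
d = 3663 * 2840 / 491
= 10402920 / 491
= 21187.21 m

21187.21


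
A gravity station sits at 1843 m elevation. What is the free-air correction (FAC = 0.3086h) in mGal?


FAC = 0.3086 * h
= 0.3086 * 1843
= 568.7498 mGal

568.7498


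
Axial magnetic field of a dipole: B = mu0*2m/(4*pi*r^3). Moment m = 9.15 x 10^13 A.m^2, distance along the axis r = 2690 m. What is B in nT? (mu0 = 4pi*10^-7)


m = 9.15 x 10^13 = 91500000000000 A.m^2
2m = 183000000000000 A.m^2
r^3 = 2690^3 = 19465109000
B = (4pi*10^-7) * 183000000000000 / (4*pi * 19465109000) * 1e9
= 229964582.242773 / 244605773742.9 * 1e9
= 940143.7207 nT

940143.7207


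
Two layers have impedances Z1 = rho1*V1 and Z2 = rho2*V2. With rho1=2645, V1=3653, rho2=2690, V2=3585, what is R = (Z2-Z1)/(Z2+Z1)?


Z1 = 2645 * 3653 = 9662185
Z2 = 2690 * 3585 = 9643650
R = (9643650 - 9662185) / (9643650 + 9662185) = -18535 / 19305835 = -0.001

-0.001


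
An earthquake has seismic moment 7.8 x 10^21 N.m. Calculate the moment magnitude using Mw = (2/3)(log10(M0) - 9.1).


log10(M0) = log10(7.8 x 10^21) = 21.8921
Mw = 2/3 * (21.8921 - 9.1)
= 2/3 * 12.7921
= 8.53

8.53


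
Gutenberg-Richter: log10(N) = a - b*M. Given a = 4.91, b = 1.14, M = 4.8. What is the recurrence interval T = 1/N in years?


log10(N) = 4.91 - 1.14*4.8 = -0.562
N = 10^-0.562 = 0.274157
T = 1/N = 1/0.274157 = 3.6475 years

3.6475


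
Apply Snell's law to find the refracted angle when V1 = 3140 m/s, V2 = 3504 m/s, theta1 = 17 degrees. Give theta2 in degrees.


sin(theta1) = sin(17 deg) = 0.292372
sin(theta2) = V2/V1 * sin(theta1) = 3504/3140 * 0.292372 = 0.326264
theta2 = arcsin(0.326264) = 19.0422 degrees

19.0422


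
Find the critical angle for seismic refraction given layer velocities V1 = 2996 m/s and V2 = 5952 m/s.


V1/V2 = 2996/5952 = 0.50336
theta_c = arcsin(0.50336) = 30.2226 degrees

30.2226


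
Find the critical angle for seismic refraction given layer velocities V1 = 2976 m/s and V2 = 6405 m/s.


V1/V2 = 2976/6405 = 0.464637
theta_c = arcsin(0.464637) = 27.6867 degrees

27.6867


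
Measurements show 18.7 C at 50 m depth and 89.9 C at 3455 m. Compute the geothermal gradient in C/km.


dT = 89.9 - 18.7 = 71.2 C
dz = 3455 - 50 = 3405 m
gradient = dT/dz * 1000 = 71.2/3405 * 1000 = 20.9104 C/km

20.9104


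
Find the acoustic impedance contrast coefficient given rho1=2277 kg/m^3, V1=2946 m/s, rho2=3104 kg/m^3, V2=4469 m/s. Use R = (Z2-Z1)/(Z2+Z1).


Z1 = 2277 * 2946 = 6708042
Z2 = 3104 * 4469 = 13871776
R = (13871776 - 6708042) / (13871776 + 6708042) = 7163734 / 20579818 = 0.3481

0.3481


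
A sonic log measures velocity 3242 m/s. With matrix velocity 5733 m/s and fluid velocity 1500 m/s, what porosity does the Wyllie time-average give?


1/V - 1/Vm = 1/3242 - 1/5733 = 0.00013402
1/Vf - 1/Vm = 1/1500 - 1/5733 = 0.00049224
phi = 0.00013402 / 0.00049224 = 0.2723

0.2723


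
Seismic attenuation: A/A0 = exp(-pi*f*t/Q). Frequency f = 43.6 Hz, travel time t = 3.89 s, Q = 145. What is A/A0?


pi*f*t/Q = pi*43.6*3.89/145 = 3.674667
A/A0 = exp(-3.674667) = 0.025358

0.025358


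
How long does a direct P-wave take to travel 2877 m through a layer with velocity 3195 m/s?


t = x / V
= 2877 / 3195
= 0.9005 s

0.9005


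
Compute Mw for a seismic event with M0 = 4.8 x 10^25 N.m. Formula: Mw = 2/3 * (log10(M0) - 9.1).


log10(M0) = log10(4.8 x 10^25) = 25.6812
Mw = 2/3 * (25.6812 - 9.1)
= 2/3 * 16.5812
= 11.05

11.05


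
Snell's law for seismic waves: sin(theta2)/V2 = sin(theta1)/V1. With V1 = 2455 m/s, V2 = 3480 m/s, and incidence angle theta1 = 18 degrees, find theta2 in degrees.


sin(theta1) = sin(18 deg) = 0.309017
sin(theta2) = V2/V1 * sin(theta1) = 3480/2455 * 0.309017 = 0.438036
theta2 = arcsin(0.438036) = 25.9787 degrees

25.9787


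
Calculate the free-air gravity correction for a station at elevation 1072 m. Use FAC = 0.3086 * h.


FAC = 0.3086 * h
= 0.3086 * 1072
= 330.8192 mGal

330.8192


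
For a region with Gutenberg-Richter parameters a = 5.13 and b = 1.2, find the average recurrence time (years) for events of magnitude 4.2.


log10(N) = 5.13 - 1.2*4.2 = 0.09
N = 10^0.09 = 1.230269
T = 1/N = 1/1.230269 = 0.8128 years

0.8128


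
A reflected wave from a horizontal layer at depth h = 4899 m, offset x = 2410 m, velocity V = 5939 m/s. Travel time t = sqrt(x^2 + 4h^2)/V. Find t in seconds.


x^2 + 4h^2 = 2410^2 + 4*4899^2 = 5808100 + 96000804 = 101808904
sqrt(101808904) = 10090.0398
t = 10090.0398 / 5939 = 1.6989 s

1.6989


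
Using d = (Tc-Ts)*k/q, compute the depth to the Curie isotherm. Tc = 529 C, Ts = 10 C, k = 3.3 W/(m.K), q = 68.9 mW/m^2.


T_Curie - T_surf = 529 - 10 = 519 C
Convert q to W/m^2: 68.9 mW/m^2 = 0.0689 W/m^2
d = 519 * 3.3 / 0.0689 = 24857.76 m

24857.76


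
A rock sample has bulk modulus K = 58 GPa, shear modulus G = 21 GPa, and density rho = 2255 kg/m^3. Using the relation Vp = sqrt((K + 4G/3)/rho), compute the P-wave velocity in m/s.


First compute the effective modulus:
K + 4G/3 = 58e9 + 4*21e9/3 = 86000000000.0 Pa
Then divide by density:
86000000000.0 / 2255 = 38137472.2838 Pa/(kg/m^3)
Take the square root:
Vp = sqrt(38137472.2838) = 6175.55 m/s

6175.55


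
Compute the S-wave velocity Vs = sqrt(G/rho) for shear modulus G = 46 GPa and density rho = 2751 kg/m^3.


Convert G to Pa: G = 46e9 Pa
Compute G/rho = 46e9 / 2751 = 16721192.2937
Vs = sqrt(16721192.2937) = 4089.16 m/s

4089.16


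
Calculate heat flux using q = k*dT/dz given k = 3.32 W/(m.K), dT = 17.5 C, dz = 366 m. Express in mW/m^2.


q = k * dT / dz * 1000
= 3.32 * 17.5 / 366 * 1000
= 0.158743 * 1000
= 158.7432 mW/m^2

158.7432


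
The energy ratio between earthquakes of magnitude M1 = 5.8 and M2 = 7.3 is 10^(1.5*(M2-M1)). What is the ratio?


M2 - M1 = 7.3 - 5.8 = 1.5
1.5 * 1.5 = 2.25
ratio = 10^2.25 = 177.83

177.83
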